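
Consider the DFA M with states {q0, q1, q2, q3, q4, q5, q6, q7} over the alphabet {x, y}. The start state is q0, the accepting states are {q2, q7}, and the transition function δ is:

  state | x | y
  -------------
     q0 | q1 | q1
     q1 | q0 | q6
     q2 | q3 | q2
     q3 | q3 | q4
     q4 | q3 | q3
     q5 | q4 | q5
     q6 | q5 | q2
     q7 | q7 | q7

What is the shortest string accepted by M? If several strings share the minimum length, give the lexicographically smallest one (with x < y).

A breadth-first search from q0 reaches an accepting state first via the path q0 → q1 → q6 → q2 on input xyy.
No string of length < 3 is accepted (BFS exhausts all shorter strings without reaching an accepting state), and xyy is the lexicographically least accepting string of length 3.

xyy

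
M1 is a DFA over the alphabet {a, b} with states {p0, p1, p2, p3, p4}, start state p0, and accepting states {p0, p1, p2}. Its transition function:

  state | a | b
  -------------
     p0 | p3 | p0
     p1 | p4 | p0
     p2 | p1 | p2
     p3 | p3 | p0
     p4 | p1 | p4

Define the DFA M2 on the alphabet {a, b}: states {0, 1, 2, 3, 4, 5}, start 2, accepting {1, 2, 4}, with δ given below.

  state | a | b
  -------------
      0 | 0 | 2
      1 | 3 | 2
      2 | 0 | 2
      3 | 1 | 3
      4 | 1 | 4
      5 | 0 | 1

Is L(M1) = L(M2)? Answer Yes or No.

Exploring the product automaton M1 × M2 from the start pair (p0, 2), following both machines on each input symbol, reaches 2 state pairs: (p0, 2), (p3, 0).
M1 accepts in {p0, p1, p2} and M2 accepts in {1, 2, 4}. In every reachable pair the two components are either both accepting — (p0, 2) — or both non-accepting, so no string is accepted by exactly one of the machines: L(M1) \ L(M2) and L(M2) \ L(M1) are both empty.
Hence every string is accepted by M1 iff it is accepted by M2, and the two languages coincide.

Yes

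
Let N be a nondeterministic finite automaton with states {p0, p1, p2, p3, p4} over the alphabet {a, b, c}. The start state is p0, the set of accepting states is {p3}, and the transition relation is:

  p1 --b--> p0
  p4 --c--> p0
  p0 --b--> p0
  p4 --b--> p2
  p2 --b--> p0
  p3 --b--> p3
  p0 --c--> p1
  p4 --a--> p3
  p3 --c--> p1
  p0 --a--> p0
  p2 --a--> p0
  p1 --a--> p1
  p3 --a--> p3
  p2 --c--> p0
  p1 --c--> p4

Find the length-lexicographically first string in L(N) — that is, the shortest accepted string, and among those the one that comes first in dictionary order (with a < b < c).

A breadth-first search from p0 reaches an accepting state first via the path p0 → p1 → p4 → p3 on input cca.
No string of length < 3 is accepted (BFS exhausts all shorter strings without reaching an accepting state), and cca is the lexicographically least accepting string of length 3.

cca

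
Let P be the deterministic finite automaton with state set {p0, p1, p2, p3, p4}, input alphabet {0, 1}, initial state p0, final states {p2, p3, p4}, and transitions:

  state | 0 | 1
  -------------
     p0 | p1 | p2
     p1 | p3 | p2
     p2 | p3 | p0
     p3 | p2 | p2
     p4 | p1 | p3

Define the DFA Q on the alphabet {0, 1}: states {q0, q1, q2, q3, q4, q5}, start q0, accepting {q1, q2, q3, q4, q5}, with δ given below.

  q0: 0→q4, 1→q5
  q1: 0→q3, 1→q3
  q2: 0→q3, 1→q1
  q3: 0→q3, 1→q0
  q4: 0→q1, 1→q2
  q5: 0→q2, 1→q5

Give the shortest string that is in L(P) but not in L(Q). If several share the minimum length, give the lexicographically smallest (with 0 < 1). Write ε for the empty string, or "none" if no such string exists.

The string 0101 is accepted by P but not by Q.
No shorter string lies in the difference, and 0101 is the lexicographically first length-4 string in L(P) \ L(Q).

0101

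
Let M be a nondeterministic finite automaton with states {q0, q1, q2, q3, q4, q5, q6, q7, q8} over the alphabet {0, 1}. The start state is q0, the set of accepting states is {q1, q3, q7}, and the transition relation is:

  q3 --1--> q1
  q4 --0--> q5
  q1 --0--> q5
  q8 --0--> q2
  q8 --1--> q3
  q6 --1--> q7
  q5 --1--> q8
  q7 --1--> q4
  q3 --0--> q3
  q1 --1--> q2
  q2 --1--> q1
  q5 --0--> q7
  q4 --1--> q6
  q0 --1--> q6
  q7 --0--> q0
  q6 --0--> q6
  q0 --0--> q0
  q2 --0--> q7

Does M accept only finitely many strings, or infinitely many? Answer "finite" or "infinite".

State q0 is reachable from the start and can reach an accepting state, and it lies on the cycle q0 → q0.
Traversing that cycle any number of times yields accepted strings of unbounded length, so the language is infinite.

infinite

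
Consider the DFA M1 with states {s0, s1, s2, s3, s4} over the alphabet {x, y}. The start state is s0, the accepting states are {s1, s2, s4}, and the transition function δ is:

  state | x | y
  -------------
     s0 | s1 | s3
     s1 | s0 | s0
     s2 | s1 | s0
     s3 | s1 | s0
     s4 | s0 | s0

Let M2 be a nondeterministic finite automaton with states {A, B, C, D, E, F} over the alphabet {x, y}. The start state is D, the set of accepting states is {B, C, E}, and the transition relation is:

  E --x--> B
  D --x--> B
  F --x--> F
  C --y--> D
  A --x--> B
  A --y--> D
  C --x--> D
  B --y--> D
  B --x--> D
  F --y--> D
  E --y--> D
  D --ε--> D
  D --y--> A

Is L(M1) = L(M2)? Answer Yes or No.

Exploring the product automaton M1 × M2 from the start pair (s0, D), following both machines on each input symbol, reaches 3 state pairs: (s0, D), (s1, B), (s3, A).
M1 accepts in {s1, s2, s4} and M2 accepts in {B, C, E}. In every reachable pair the two components are either both accepting — (s1, B) — or both non-accepting, so no string is accepted by exactly one of the machines: L(M1) \ L(M2) and L(M2) \ L(M1) are both empty.
Hence every string is accepted by M1 iff it is accepted by M2, and the two languages coincide.

Yes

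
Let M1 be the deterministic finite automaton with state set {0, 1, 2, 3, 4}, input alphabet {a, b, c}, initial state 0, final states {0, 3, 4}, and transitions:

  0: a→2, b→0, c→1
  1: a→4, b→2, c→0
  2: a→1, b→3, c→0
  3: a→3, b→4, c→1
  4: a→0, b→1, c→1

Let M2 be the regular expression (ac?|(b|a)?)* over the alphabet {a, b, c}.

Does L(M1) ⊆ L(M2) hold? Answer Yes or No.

The string ca is in L(M1) but not in L(M2).
So L(M1) ⊄ L(M2).

No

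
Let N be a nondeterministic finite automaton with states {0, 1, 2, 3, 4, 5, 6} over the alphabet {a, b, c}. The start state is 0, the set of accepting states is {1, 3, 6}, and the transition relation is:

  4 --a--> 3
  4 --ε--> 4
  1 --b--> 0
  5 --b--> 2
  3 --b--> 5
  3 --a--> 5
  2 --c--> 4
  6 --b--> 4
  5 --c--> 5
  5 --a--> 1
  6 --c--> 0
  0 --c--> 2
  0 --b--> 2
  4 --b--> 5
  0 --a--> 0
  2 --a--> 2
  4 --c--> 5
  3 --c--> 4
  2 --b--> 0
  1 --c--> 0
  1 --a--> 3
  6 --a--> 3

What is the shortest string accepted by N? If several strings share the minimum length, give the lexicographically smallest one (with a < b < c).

A breadth-first search from 0 reaches an accepting state first via the path 0 → 2 → 4 → 3 on input bca.
No string of length < 3 is accepted (BFS exhausts all shorter strings without reaching an accepting state), and bca is the lexicographically least accepting string of length 3.

bca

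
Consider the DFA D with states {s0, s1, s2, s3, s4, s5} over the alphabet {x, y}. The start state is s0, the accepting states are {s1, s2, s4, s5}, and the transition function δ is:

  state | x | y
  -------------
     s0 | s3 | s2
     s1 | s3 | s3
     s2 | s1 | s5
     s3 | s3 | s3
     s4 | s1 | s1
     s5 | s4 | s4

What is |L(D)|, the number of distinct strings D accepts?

The useful subgraph on states {s0, s1, s2, s4, s5} is acyclic, so L(D) is finite; the longest accepting path visits 5 useful states, giving maximum string length 4.
Counting accepting paths from s0 by length: 1 of length 1, 2 of length 2, 2 of length 3, 4 of length 4. Total 9.

9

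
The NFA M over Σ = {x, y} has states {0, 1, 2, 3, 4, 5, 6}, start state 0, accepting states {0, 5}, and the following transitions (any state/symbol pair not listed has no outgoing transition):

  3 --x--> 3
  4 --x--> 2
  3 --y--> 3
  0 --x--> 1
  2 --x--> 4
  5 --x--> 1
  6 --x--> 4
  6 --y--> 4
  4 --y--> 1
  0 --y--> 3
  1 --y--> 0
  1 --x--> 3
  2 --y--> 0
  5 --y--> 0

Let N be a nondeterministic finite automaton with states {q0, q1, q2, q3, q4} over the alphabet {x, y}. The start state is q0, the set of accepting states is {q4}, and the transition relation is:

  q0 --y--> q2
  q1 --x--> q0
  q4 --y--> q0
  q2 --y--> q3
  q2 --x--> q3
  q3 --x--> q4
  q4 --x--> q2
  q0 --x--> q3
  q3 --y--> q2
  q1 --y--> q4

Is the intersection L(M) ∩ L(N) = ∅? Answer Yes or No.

Yes

Exploring the product automaton M × N from the start pair (0, q0), following both machines on each input symbol, reaches 7 state pairs: (0, q0), (1, q3), (3, q2), (3, q4), (0, q2), (3, q3), (3, q0).
M accepts in {0, 5} and N accepts in {q4}; no reachable pair has both components accepting, so no string drives both machines to acceptance simultaneously and L(M) ∩ L(N) = ∅.
So no string is accepted by both, and the intersection is empty.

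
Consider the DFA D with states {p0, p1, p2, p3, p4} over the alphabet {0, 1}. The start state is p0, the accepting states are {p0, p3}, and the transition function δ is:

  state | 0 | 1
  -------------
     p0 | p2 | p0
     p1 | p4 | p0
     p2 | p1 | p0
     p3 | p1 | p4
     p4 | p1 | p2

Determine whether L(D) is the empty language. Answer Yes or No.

No

The empty string ε is accepted: the run p0 ends in the accepting state p0.
Since at least one string is accepted, L(D) is not empty.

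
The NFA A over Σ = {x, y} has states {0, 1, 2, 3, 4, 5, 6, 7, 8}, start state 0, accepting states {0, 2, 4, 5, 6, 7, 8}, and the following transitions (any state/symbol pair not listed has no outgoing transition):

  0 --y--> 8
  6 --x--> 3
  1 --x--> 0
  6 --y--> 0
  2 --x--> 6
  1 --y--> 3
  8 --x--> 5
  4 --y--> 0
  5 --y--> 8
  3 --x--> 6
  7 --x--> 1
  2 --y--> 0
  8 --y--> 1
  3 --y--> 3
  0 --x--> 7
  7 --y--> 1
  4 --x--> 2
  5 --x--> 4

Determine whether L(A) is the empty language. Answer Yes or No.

No

The empty string ε is accepted: the run 0 ends in the accepting state 0.
Since at least one string is accepted, L(A) is not empty.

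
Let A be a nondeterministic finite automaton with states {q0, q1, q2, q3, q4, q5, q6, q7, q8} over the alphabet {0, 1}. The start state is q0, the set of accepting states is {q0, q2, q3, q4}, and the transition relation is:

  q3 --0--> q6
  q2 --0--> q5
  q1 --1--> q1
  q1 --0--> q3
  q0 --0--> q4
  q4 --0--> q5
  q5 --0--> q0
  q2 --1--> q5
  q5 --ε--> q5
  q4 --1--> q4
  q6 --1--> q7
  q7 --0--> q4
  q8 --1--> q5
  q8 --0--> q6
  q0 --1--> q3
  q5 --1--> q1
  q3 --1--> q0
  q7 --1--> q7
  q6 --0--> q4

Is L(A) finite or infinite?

State q0 is reachable from the start and can reach an accepting state, and it lies on the cycle q0 → q3 → q0.
Traversing that cycle any number of times yields accepted strings of unbounded length, so the language is infinite.

infinite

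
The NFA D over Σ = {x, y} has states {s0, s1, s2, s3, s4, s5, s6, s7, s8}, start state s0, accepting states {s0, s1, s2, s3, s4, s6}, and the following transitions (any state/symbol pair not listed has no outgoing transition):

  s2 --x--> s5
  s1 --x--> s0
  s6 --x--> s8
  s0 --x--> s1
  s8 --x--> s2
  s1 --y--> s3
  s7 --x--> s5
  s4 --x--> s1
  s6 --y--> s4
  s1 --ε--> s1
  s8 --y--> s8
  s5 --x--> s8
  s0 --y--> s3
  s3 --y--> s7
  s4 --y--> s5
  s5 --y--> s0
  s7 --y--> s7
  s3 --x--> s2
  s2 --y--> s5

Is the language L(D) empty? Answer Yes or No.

The empty string ε is accepted: the run s0 ends in the accepting state s0.
Since at least one string is accepted, L(D) is not empty.

No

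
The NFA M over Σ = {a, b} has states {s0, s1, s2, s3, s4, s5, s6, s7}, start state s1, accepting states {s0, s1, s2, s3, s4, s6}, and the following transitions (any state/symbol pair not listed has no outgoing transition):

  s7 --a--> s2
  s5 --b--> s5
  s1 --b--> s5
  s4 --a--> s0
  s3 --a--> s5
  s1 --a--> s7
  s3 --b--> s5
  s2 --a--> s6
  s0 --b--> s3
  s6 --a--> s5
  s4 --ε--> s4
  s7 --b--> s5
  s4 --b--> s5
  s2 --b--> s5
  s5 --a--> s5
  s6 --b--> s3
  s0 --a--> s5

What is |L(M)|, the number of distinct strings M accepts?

4

The useful subgraph on states {s1, s2, s3, s6, s7} is acyclic, so L(M) is finite; the longest accepting path visits 5 useful states, giving maximum string length 4.
Counting accepting paths from s1 by length: 1 of length 0, 1 of length 2, 1 of length 3, 1 of length 4. Total 4.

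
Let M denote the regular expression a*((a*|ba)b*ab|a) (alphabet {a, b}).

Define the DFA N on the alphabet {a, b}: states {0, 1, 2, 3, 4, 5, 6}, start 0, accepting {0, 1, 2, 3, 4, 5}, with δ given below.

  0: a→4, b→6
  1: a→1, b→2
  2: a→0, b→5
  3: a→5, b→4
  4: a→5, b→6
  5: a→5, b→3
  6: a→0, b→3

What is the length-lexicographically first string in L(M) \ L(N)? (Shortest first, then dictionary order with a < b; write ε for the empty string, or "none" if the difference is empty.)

The string ab is accepted by M but not by N.
No shorter string lies in the difference, and ab is the lexicographically first length-2 string in L(M) \ L(N).

ab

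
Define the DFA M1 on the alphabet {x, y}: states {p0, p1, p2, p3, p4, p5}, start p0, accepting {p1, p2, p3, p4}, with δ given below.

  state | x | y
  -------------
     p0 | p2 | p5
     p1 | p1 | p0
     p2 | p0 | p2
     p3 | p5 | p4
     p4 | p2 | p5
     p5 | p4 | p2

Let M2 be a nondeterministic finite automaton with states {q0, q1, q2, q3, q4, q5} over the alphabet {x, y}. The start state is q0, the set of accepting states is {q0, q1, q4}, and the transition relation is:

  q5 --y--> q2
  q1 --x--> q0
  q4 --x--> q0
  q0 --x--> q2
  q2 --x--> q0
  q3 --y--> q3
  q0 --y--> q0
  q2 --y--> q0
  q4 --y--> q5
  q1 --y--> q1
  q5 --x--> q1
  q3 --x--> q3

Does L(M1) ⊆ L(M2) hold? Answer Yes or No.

The string x is in L(M1) but not in L(M2).
So L(M1) ⊄ L(M2).

No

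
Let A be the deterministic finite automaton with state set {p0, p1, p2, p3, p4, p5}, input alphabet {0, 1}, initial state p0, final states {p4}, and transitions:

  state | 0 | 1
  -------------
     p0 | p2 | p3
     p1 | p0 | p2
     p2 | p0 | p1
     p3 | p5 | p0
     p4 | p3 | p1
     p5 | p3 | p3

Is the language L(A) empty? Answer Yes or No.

The states reachable from the start state are {p0, p1, p2, p3, p5}.
None of the accepting states {p4} is reachable, so no string is accepted and L(A) = ∅.

Yes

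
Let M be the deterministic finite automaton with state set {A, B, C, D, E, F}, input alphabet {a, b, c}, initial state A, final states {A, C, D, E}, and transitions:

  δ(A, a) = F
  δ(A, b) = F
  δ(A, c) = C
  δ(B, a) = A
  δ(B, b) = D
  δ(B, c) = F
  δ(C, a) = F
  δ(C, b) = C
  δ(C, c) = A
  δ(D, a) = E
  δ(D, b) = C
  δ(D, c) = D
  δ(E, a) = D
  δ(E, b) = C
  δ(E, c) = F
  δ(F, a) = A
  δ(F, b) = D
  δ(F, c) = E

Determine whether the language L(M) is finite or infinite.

infinite

State A is reachable from the start and can reach an accepting state, and it lies on the cycle A → C → A.
Traversing that cycle any number of times yields accepted strings of unbounded length, so the language is infinite.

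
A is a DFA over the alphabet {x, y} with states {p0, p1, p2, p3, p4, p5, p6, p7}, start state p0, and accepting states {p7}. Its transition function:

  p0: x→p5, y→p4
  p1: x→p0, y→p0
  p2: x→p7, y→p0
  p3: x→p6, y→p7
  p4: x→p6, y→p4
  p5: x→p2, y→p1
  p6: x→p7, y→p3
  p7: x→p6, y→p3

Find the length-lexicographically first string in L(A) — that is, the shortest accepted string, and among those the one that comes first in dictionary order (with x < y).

A breadth-first search from p0 reaches an accepting state first via the path p0 → p5 → p2 → p7 on input xxx.
No string of length < 3 is accepted (BFS exhausts all shorter strings without reaching an accepting state), and xxx is the lexicographically least accepting string of length 3.

xxx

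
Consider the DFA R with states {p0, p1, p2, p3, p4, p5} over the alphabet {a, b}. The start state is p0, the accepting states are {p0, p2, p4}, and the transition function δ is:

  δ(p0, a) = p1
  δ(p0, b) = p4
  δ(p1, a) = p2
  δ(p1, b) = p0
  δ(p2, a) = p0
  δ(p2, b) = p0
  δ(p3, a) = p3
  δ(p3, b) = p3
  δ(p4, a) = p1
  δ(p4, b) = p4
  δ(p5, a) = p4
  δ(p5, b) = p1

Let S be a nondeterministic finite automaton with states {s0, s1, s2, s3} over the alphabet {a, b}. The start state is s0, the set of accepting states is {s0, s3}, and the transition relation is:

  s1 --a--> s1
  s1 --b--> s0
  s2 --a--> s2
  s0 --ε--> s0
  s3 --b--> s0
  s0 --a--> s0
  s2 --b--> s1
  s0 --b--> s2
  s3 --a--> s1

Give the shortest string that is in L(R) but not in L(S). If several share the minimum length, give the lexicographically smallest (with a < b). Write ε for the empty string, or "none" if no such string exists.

b

The string b is accepted by R but not by S.
No shorter string lies in the difference, and b is the lexicographically first length-1 string in L(R) \ L(S).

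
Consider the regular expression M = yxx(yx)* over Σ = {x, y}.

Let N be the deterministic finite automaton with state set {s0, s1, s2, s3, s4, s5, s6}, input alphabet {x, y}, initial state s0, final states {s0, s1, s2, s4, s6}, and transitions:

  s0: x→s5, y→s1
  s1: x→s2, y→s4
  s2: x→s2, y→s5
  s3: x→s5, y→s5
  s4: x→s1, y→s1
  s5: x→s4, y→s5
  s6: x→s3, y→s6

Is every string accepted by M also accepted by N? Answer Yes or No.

Converting the expression M to a DFA (subset construction, then merging equivalent states) gives the minimal DFA with states {m0, m1, m2, m3, m4}, start state m0, accepting states {m4} and transitions m0: x→m1, y→m2; m1: x→m1, y→m1; m2: x→m3, y→m1; m3: x→m4, y→m1; m4: x→m1, y→m3.
Exploring the product automaton M × N from the start pair (m0, s0), following both machines on each input symbol, reaches 11 state pairs: (m0, s0), (m1, s5), (m2, s1), (m1, s4), (m3, s2), (m1, s1), (m4, s2), (m1, s2), (m3, s5), (m4, s4), (m3, s1).
M accepts in {m4} and N accepts in {s0, s1, s2, s4, s6}. The reachable pairs whose M-component is accepting are (m4, s2), (m4, s4); in each of them the N-component is accepting too, so the product for L(M) \ L(N) (M-component accepting, N-component rejecting) has no reachable accepting pair and the difference is empty.
Hence every string in L(M) is also in L(N).

Yes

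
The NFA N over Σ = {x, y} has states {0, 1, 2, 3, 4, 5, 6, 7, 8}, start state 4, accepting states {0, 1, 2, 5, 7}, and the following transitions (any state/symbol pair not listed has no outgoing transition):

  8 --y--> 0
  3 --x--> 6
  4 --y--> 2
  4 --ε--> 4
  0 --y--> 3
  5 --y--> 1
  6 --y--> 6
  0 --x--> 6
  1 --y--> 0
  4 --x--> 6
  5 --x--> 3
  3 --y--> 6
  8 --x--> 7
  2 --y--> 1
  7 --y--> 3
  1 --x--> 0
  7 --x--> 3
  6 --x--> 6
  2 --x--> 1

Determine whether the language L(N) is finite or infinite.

The useful states (reachable from 4 and able to reach an accepting state) are {0, 1, 2, 4}.
Restricted to these states the transition graph has no cycle, so every accepting path has bounded length and L is finite.

finite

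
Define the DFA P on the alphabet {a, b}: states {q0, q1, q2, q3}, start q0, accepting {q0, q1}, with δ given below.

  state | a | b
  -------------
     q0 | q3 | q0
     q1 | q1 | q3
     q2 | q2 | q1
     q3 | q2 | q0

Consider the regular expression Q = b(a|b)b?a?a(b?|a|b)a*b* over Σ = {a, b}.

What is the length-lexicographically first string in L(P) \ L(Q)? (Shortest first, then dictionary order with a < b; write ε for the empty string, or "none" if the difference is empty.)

ε

The empty string ε is accepted by P but not by Q.
Since ε is the unique shortest string, it is the required witness.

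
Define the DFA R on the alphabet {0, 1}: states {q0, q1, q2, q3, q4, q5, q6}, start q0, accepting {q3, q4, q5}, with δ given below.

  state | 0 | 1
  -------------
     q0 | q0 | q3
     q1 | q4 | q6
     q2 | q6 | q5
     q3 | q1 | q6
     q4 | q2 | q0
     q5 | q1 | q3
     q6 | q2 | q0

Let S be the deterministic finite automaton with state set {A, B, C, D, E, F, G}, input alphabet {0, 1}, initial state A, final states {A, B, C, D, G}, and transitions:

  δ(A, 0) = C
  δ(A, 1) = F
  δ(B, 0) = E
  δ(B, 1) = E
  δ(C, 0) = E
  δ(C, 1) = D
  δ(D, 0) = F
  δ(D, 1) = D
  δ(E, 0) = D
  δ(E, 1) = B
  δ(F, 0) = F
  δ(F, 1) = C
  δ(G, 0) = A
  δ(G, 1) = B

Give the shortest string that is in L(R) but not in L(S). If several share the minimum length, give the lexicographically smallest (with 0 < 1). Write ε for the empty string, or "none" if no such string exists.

The string 1 is accepted by R but not by S.
No shorter string lies in the difference, and 1 is the lexicographically first length-1 string in L(R) \ L(S).

1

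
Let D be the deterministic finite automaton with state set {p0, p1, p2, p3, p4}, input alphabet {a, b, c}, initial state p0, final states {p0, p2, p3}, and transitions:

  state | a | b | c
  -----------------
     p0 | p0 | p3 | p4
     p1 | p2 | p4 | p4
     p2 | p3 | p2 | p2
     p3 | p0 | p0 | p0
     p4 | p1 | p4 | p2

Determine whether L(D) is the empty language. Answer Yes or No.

The empty string ε is accepted: the run p0 ends in the accepting state p0.
Since at least one string is accepted, L(D) is not empty.

No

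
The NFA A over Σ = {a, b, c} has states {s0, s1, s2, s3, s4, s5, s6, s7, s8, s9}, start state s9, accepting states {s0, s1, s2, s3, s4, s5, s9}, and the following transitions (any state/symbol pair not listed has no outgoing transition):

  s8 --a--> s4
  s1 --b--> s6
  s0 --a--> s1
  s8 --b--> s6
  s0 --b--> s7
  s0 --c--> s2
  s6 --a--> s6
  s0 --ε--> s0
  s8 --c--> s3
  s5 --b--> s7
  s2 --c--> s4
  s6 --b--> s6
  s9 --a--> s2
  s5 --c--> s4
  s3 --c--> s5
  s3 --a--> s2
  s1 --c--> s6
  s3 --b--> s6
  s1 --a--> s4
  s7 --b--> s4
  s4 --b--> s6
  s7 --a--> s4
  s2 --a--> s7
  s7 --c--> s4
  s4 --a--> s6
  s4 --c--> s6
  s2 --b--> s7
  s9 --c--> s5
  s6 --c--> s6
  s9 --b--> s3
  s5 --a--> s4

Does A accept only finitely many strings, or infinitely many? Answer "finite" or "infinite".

The useful states (reachable from s9 and able to reach an accepting state) are {s2, s3, s4, s5, s7, s9}.
Restricted to these states the transition graph has no cycle, so every accepting path has bounded length and L is finite.

finite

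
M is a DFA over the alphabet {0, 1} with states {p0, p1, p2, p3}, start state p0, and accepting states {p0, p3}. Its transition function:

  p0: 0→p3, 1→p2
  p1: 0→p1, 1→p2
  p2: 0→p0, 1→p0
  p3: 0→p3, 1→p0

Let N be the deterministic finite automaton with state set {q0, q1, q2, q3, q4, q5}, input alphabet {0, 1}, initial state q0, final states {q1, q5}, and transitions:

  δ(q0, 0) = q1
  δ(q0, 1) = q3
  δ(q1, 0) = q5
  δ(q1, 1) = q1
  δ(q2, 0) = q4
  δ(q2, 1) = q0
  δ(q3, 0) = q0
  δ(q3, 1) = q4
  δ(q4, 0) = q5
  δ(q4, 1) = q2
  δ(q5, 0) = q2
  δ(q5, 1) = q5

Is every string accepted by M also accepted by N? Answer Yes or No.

The empty string ε is in L(M) but not in L(N).
So L(M) ⊄ L(N).

No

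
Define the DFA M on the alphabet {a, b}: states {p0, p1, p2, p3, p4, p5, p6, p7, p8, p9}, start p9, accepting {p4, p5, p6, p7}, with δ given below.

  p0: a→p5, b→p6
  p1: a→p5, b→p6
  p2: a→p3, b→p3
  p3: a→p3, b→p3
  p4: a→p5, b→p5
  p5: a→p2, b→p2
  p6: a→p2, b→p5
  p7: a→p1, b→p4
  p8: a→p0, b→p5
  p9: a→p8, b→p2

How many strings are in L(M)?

The useful subgraph on states {p0, p5, p6, p8, p9} is acyclic, so L(M) is finite; the longest accepting path visits 5 useful states, giving maximum string length 4.
Counting accepting paths from p9 by length: 1 of length 2, 2 of length 3, 1 of length 4. Total 4.

4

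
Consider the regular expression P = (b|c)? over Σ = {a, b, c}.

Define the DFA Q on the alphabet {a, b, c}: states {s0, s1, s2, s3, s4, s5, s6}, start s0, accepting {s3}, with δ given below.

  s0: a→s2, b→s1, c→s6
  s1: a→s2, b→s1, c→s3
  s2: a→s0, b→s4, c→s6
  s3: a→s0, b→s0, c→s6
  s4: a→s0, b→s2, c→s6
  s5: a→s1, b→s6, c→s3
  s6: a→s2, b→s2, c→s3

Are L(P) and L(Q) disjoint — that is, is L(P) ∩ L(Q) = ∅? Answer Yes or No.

Converting the expression P to a DFA (subset construction, then merging equivalent states) gives the minimal DFA with states {p0, p1, p2}, start state p0, accepting states {p0, p2} and transitions p0: a→p1, b→p2, c→p2; p1: a→p1, b→p1, c→p1; p2: a→p1, b→p1, c→p1.
Exploring the product automaton P × Q from the start pair (p0, s0), following both machines on each input symbol, reaches 9 state pairs: (p0, s0), (p1, s2), (p2, s1), (p2, s6), (p1, s0), (p1, s4), (p1, s6), (p1, s1), (p1, s3).
P accepts in {p0, p2} and Q accepts in {s3}; no reachable pair has both components accepting, so no string drives both machines to acceptance simultaneously and L(P) ∩ L(Q) = ∅.
So no string is accepted by both, and the intersection is empty.

Yes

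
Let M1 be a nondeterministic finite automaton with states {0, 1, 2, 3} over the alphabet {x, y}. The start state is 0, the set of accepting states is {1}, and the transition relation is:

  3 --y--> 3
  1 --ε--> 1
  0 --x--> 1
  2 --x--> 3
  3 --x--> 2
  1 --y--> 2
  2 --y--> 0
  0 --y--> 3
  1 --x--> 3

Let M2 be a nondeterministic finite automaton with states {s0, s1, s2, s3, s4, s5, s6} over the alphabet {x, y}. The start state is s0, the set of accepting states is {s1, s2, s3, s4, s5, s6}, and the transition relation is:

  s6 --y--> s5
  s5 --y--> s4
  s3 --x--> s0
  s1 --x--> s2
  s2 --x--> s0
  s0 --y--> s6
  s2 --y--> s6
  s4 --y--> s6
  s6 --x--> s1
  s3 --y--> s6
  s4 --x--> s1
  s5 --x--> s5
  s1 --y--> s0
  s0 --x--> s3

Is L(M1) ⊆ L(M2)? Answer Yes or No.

Exploring the product automaton M1 × M2 from the start pair (0, s0), following both machines on each input symbol, reaches 21 state pairs: (0, s0), (1, s3), (3, s6), (3, s0), (2, s6), (2, s1), (3, s5), (2, s3), (3, s1), (0, s5), (3, s2), (2, s5), (3, s4), (0, s6), (2, s2), (1, s5), (2, s0), (0, s4), (1, s1), (2, s4), (3, s3).
M1 accepts in {1} and M2 accepts in {s1, s2, s3, s4, s5, s6}. The reachable pairs whose M1-component is accepting are (1, s3), (1, s5), (1, s1); in each of them the M2-component is accepting too, so the product for L(M1) \ L(M2) (M1-component accepting, M2-component rejecting) has no reachable accepting pair and the difference is empty.
Hence every string in L(M1) is also in L(M2).

Yes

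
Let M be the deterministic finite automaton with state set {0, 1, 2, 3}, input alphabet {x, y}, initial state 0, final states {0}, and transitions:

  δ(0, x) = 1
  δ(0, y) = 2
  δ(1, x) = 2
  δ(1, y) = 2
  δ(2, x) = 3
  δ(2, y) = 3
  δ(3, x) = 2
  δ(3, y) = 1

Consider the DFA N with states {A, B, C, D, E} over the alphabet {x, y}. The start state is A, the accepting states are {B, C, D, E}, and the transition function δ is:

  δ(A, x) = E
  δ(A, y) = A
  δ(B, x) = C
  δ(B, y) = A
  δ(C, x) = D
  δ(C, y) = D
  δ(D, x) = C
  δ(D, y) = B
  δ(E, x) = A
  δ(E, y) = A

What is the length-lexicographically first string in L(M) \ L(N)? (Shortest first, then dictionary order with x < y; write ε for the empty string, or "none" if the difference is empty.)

The empty string ε is accepted by M but not by N.
Since ε is the unique shortest string, it is the required witness.

ε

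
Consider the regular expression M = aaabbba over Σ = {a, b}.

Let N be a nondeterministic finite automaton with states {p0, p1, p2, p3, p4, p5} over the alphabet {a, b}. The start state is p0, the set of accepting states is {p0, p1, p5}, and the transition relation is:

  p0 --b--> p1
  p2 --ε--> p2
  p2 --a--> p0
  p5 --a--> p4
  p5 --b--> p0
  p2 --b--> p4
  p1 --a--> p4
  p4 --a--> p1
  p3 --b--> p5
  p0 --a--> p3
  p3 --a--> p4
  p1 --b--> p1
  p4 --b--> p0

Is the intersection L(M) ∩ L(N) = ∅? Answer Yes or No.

Converting the expression M to a DFA (subset construction, then merging equivalent states) gives the minimal DFA with states {m0, m1, m2, m3, m4, m5, m6, m7, m8}, start state m0, accepting states {m8} and transitions m0: a→m1, b→m2; m1: a→m3, b→m2; m2: a→m2, b→m2; m3: a→m4, b→m2; m4: a→m2, b→m5; m5: a→m2, b→m6; m6: a→m2, b→m7; m7: a→m8, b→m2; m8: a→m2, b→m2.
Exploring the product automaton M × N from the start pair (m0, p0), following both machines on each input symbol, reaches 13 state pairs: (m0, p0), (m1, p3), (m2, p1), (m3, p4), (m2, p5), (m2, p4), (m4, p1), (m2, p0), (m5, p1), (m2, p3), (m6, p1), (m7, p1), (m8, p4).
M accepts in {m8} and N accepts in {p0, p1, p5}; no reachable pair has both components accepting, so no string drives both machines to acceptance simultaneously and L(M) ∩ L(N) = ∅.
So no string is accepted by both, and the intersection is empty.

Yes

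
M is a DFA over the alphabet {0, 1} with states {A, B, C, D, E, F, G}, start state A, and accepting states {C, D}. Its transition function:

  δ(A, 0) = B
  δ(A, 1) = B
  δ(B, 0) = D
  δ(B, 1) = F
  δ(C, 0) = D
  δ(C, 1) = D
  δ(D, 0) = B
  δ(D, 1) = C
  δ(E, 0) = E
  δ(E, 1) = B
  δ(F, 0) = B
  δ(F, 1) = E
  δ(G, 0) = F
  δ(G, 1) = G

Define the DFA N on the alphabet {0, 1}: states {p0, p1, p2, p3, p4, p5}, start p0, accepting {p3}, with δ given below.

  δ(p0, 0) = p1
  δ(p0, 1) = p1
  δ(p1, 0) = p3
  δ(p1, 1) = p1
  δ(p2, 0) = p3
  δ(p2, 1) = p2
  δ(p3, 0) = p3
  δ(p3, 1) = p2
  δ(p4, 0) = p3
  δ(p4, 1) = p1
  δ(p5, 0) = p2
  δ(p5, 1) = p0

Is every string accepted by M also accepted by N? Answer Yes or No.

No

The string 001 is in L(M) but not in L(N).
So L(M) ⊄ L(N).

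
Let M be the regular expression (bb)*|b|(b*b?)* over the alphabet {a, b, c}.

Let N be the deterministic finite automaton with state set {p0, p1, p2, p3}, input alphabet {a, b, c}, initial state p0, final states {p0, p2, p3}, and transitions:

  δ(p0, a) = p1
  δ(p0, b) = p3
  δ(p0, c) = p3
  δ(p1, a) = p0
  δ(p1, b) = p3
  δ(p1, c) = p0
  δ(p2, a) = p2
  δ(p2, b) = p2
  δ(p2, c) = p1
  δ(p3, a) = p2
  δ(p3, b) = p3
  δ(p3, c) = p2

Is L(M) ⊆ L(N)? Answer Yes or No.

Converting the expression M to a DFA (subset construction, then merging equivalent states) gives the minimal DFA with states {m0, m1}, start state m0, accepting states {m0} and transitions m0: a→m1, b→m0, c→m1; m1: a→m1, b→m1, c→m1.
Exploring the product automaton M × N from the start pair (m0, p0), following both machines on each input symbol, reaches 6 state pairs: (m0, p0), (m1, p1), (m0, p3), (m1, p3), (m1, p0), (m1, p2).
M accepts in {m0} and N accepts in {p0, p2, p3}. The reachable pairs whose M-component is accepting are (m0, p0), (m0, p3); in each of them the N-component is accepting too, so the product for L(M) \ L(N) (M-component accepting, N-component rejecting) has no reachable accepting pair and the difference is empty.
Hence every string in L(M) is also in L(N).

Yes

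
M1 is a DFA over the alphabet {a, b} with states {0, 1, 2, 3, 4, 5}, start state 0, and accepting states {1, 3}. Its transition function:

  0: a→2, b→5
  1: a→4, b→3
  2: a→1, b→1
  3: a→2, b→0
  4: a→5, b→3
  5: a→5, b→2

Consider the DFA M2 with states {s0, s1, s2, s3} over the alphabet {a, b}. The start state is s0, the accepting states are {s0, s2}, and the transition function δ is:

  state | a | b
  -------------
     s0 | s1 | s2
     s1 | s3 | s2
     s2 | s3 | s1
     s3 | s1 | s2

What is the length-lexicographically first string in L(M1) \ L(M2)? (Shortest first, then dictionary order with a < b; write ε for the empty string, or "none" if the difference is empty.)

aa

The string aa is accepted by M1 but not by M2.
No shorter string lies in the difference, and aa is the lexicographically first length-2 string in L(M1) \ L(M2).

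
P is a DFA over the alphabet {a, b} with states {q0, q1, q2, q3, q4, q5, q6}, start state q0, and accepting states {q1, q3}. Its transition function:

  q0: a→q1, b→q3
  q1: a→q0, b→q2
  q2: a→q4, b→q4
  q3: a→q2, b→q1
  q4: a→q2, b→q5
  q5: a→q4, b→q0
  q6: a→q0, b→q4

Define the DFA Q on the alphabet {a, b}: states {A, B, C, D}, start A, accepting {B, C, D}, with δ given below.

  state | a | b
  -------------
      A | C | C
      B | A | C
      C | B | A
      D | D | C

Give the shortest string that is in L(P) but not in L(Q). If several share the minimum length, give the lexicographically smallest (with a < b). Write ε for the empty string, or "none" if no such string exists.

The string bb is accepted by P but not by Q.
No shorter string lies in the difference, and bb is the lexicographically first length-2 string in L(P) \ L(Q).

bb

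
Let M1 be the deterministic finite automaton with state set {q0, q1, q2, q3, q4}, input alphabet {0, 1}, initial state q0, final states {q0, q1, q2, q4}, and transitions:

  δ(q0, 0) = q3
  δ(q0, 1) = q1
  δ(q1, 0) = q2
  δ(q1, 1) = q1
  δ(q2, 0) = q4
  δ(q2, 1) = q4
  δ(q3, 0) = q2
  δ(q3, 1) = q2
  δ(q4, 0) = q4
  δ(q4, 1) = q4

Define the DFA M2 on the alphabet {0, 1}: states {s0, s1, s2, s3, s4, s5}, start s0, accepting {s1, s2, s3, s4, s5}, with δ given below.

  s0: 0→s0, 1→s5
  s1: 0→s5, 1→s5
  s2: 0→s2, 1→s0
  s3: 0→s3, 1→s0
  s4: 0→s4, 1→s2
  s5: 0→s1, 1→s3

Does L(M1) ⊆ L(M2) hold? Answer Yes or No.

No

The empty string ε is in L(M1) but not in L(M2).
So L(M1) ⊄ L(M2).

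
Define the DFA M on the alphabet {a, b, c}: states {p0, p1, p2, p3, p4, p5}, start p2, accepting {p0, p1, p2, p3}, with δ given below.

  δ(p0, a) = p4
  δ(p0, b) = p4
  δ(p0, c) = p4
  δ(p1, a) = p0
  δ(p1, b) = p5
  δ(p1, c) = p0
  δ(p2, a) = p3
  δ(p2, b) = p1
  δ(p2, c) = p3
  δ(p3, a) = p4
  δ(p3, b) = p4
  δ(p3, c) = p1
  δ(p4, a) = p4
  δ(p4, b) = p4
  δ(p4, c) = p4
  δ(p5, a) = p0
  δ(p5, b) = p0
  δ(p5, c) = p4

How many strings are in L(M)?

The useful subgraph on states {p0, p1, p2, p3, p5} is acyclic, so L(M) is finite; the longest accepting path visits 5 useful states, giving maximum string length 4.
Counting accepting paths from p2 by length: 1 of length 0, 3 of length 1, 4 of length 2, 6 of length 3, 4 of length 4. Total 18.

18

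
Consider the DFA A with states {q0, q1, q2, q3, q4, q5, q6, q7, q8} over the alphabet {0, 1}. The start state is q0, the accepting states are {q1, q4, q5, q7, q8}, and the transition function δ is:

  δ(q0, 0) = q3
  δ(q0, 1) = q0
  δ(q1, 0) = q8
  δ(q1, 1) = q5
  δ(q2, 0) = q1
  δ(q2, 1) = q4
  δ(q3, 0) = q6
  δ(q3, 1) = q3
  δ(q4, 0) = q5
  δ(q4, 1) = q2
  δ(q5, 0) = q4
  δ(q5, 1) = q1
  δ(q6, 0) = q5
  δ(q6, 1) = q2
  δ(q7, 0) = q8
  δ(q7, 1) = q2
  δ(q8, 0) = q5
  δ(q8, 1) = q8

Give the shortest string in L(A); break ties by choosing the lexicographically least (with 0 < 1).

A breadth-first search from q0 reaches an accepting state first via the path q0 → q3 → q6 → q5 on input 000.
No string of length < 3 is accepted (BFS exhausts all shorter strings without reaching an accepting state), and 000 is the lexicographically least accepting string of length 3.

000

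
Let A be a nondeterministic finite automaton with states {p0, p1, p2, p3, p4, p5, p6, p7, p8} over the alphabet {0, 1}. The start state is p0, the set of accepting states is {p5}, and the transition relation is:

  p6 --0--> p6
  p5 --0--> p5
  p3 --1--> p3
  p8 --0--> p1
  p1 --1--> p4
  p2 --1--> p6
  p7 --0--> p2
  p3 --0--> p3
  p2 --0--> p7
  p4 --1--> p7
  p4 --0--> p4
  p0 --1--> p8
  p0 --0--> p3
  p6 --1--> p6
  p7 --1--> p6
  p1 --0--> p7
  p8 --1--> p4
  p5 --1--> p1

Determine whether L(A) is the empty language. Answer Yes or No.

Yes

The states reachable from the start state are {p0, p1, p2, p3, p4, p6, p7, p8}.
None of the accepting states {p5} is reachable, so no string is accepted and L(A) = ∅.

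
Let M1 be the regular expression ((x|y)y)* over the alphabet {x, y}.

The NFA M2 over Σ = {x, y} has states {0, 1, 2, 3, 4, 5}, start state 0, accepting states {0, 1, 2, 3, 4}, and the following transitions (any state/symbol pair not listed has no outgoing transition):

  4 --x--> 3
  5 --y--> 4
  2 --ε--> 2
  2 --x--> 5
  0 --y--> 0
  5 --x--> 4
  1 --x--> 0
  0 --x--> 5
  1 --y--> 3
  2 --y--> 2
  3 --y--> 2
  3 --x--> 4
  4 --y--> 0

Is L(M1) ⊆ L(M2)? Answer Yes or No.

Yes

Converting the expression M1 to a DFA (subset construction, then merging equivalent states) gives the minimal DFA with states {r0, r1, r2}, start state r0, accepting states {r0} and transitions r0: x→r1, y→r1; r1: x→r2, y→r0; r2: x→r2, y→r2.
Exploring the product automaton M1 × M2 from the start pair (r0, 0), following both machines on each input symbol, reaches 12 state pairs: (r0, 0), (r1, 5), (r1, 0), (r2, 4), (r0, 4), (r2, 5), (r2, 3), (r2, 0), (r1, 3), (r2, 2), (r0, 2), (r1, 2).
M1 accepts in {r0} and M2 accepts in {0, 1, 2, 3, 4}. The reachable pairs whose M1-component is accepting are (r0, 0), (r0, 4), (r0, 2); in each of them the M2-component is accepting too, so the product for L(M1) \ L(M2) (M1-component accepting, M2-component rejecting) has no reachable accepting pair and the difference is empty.
Hence every string in L(M1) is also in L(M2).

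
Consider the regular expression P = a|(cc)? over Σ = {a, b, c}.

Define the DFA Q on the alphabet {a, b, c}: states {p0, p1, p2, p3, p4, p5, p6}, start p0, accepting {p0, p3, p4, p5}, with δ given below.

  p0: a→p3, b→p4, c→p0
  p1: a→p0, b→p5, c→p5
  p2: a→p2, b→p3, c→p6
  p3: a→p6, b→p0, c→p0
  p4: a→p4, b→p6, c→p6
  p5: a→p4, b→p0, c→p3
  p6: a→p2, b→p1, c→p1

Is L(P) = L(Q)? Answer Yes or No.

No

The string b is accepted by Q but rejected by P.
So L(P) ≠ L(Q).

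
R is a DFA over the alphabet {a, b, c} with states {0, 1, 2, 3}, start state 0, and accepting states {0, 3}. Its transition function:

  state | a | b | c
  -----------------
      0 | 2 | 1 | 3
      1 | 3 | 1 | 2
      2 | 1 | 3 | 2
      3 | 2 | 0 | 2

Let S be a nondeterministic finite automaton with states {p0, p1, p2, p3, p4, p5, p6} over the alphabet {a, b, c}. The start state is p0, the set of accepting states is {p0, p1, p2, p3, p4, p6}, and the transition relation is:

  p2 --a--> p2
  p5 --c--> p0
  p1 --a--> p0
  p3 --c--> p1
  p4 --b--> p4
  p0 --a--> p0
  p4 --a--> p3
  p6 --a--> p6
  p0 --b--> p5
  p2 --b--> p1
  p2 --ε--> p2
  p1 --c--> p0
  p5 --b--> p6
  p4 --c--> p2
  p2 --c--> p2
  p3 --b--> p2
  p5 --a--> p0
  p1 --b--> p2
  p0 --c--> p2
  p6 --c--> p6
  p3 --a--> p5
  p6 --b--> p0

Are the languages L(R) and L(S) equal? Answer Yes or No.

The string ab is accepted by R but rejected by S.
So L(R) ≠ L(S).

No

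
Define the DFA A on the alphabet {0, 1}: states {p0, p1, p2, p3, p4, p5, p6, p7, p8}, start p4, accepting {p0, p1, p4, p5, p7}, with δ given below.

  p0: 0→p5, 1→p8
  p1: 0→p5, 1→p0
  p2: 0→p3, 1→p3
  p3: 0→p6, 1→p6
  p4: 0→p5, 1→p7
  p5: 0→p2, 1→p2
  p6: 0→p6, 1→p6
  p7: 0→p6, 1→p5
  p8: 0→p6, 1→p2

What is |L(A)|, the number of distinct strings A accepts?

The useful subgraph on states {p4, p5, p7} is acyclic, so L(A) is finite; the longest accepting path visits 3 useful states, giving maximum string length 2.
Counting accepting paths from p4 by length: 1 of length 0, 2 of length 1, 1 of length 2. Total 4.

4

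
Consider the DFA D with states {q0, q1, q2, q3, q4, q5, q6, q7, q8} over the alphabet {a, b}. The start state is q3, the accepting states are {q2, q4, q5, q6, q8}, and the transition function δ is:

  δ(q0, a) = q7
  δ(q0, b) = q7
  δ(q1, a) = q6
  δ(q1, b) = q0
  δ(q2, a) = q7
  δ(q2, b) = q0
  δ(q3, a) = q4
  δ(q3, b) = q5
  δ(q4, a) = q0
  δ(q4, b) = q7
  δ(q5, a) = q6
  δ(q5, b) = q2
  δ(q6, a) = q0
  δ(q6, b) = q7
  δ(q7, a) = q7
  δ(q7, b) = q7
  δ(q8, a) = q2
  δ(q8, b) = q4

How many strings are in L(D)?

4

The useful subgraph on states {q2, q3, q4, q5, q6} is acyclic, so L(D) is finite; the longest accepting path visits 3 useful states, giving maximum string length 2.
Counting accepting paths from q3 by length: 2 of length 1, 2 of length 2. Total 4.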